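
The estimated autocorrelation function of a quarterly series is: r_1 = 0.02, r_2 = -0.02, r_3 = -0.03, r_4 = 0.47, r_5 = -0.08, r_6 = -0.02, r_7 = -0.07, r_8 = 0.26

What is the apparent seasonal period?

The largest autocorrelation is r_4 = 0.47, with a weaker echo at lag 8 (0.26); the remaining lags stay at or below 0.02.
The dominant spike at lag 4 indicates a seasonal period of 4.

4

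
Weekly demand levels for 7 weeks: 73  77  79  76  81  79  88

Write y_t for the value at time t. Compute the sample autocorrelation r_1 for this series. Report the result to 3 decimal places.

Mean ȳ = (73 + 77 + 79 + 76 + 81 + 79 + 88)/7 = 79.0000
Deviations from mean: -6.0000, -2.0000, 0.0000, -3.0000, 2.0000, 0.0000, 9.0000
Σ(y_t−ȳ)(y_{t+1}−ȳ) = (12.0000) + (0.0000) + (0.0000) + (-6.0000) + (0.0000) + (0.0000) = 6.0000
Denominator Σ(y_t−ȳ)² = 134.0000
r_1 = 6.0000 / 134.0000 = 0.045

0.045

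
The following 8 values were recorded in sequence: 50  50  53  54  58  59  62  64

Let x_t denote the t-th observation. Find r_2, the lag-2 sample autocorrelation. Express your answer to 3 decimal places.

0.273

Mean x̄ = (50 + 50 + 53 + 54 + 58 + 59 + 62 + 64)/8 = 56.2500
Numerator Σ_{t=1}^{6}(x_t−x̄)(x_{t+2}−x̄) = 53.8750
Denominator Σ(x_t−x̄)² = 197.5000
r_2 = 53.8750 / 197.5000 = 0.273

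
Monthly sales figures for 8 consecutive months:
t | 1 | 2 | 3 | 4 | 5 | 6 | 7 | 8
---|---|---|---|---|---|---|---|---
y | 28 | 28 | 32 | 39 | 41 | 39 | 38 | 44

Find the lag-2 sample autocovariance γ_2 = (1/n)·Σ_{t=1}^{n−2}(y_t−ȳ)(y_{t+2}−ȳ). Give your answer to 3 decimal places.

Mean ȳ = (28 + 28 + 32 + 39 + 41 + 39 + 38 + 44)/8 = 36.1250
Σ_{t=1}^{6}(y_t−ȳ)(y_{t+2}−ȳ) = 30.0938
γ_2 = 30.0938 / 8 = 3.762

3.762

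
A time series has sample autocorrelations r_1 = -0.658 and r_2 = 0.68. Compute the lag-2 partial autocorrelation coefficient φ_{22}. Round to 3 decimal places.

0.436

φ_{22} = (r_2 − r_1²) / (1 − r_1²)
r_1² = (-0.658)² = 0.432964
Numerator = 0.68 − 0.4330 = 0.2470; denominator = 1 − 0.4330 = 0.5670
φ_{22} = 0.2470 / 0.5670 = 0.436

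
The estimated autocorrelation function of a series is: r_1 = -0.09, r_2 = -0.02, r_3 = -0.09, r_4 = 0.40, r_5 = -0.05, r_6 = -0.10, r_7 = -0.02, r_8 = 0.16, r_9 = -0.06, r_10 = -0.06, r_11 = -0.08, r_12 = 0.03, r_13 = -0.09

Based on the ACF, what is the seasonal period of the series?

4

The largest autocorrelation is r_4 = 0.40, with a weaker echo at lag 8 (0.16); the remaining lags stay at or below 0.03.
The dominant spike at lag 4 indicates a seasonal period of 4.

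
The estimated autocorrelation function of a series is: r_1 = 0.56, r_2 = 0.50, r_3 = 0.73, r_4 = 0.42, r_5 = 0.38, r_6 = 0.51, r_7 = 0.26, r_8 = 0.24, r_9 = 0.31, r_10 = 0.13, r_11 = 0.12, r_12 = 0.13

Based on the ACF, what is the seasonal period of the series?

The largest autocorrelation is r_3 = 0.73; the remaining lags stay at or below 0.56. The elevated value at lag 1 (0.56), dropping to 0.50 at lag 2, reflects decaying short-term dependence rather than seasonality.
The dominant spike at lag 3 indicates a seasonal period of 3.

3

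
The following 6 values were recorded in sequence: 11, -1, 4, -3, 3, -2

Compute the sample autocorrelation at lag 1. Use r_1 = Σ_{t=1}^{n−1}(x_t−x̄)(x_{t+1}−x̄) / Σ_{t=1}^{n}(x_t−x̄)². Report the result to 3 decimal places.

Mean x̄ = (11 − 1 + 4 − 3 + 3 − 2)/6 = 2.0000
Deviations from mean: 9.0000, -3.0000, 2.0000, -5.0000, 1.0000, -4.0000
Numerator Σ_{t=1}^{5}(x_t−x̄)(x_{t+1}−x̄) = -52.0000
Denominator Σ(x_t−x̄)² = 136.0000
r_1 = -52.0000 / 136.0000 = -0.382

-0.382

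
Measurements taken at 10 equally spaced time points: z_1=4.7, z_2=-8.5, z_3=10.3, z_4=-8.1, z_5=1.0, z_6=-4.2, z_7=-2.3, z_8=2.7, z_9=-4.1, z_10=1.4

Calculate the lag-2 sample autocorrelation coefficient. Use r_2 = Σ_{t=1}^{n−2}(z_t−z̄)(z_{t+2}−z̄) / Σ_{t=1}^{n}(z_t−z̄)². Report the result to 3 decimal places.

Mean z̄ = (4.7 − 8.5 + 10.3 − 8.1 + 1.0 − 4.2 − 2.3 + 2.7 − 4.1 + 1.4)/10 = -0.7100
Numerator Σ_{t=1}^{8}(z_t−z̄)(z_{t+2}−z̄) = 159.7158
Denominator Σ(z_t−z̄)² = 310.9890
r_2 = 159.7158 / 310.9890 = 0.514

0.514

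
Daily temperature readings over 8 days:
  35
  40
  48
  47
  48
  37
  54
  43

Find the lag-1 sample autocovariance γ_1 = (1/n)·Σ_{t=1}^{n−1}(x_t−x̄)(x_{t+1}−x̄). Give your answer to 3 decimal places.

Mean x̄ = (35 + 40 + 48 + 47 + 48 + 37 + 54 + 43)/8 = 44.0000
Deviations: -9.0000, -4.0000, 4.0000, 3.0000, 4.0000, -7.0000, 10.0000, -1.0000
Σ_{t=1}^{7}(x_t−x̄)(x_{t+1}−x̄) = -64.0000
γ_1 = -64.0000 / 8 = -8.000

-8.000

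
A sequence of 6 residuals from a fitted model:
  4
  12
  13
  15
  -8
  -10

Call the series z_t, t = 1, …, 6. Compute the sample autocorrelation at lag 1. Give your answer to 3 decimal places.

0.333

Mean z̄ = (4 + 12 + 13 + 15 − 8 − 10)/6 = 4.3333
Deviations from mean: -0.3333, 7.6667, 8.6667, 10.6667, -12.3333, -14.3333
Numerator Σ_{t=1}^{5}(z_t−z̄)(z_{t+1}−z̄) = 201.5556
Denominator Σ(z_t−z̄)² = 605.3333
r_1 = 201.5556 / 605.3333 = 0.333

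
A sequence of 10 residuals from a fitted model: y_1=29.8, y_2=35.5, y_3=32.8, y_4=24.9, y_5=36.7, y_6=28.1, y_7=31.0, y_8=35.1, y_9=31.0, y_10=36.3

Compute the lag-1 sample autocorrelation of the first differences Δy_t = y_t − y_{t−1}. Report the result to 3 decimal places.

-0.624

First differences Δy: 5.7, -2.7, -7.9, 11.8, -8.6, 2.9, 4.1, -4.1, 5.3
Mean of differences = 0.7222
Numerator Σ(Δy_t−Δȳ)(Δy_{t+1}−Δȳ) = -237.6216
Denominator Σ(Δy_t−Δȳ)² = 380.8156
r_1(Δy) = -237.6216 / 380.8156 = -0.624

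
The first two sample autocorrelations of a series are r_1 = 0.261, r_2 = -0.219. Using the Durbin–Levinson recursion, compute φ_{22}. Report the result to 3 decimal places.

φ_{22} = (r_2 − r_1²) / (1 − r_1²)
r_1² = (0.261)² = 0.068121
Numerator = -0.219 − 0.0681 = -0.2871; denominator = 1 − 0.0681 = 0.9319
φ_{22} = -0.2871 / 0.9319 = -0.308

-0.308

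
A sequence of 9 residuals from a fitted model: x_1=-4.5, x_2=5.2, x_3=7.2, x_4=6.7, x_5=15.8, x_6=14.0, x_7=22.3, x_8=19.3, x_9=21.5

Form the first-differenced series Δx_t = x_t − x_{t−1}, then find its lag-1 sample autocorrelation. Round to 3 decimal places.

-0.577

First differences Δx: 9.7, 2.0, -0.5, 9.1, -1.8, 8.3, -3.0, 2.2
Mean of differences = 3.2500
Numerator Σ(Δx_t−Δx̄)(Δx_{t+1}−Δx̄) = -105.3575
Denominator Σ(Δx_t−Δx̄)² = 182.6200
r_1(Δx) = -105.3575 / 182.6200 = -0.577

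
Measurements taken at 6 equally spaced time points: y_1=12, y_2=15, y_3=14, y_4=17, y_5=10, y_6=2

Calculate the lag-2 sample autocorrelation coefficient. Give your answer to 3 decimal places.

Mean ȳ = (12 + 15 + 14 + 17 + 10 + 2)/6 = 11.6667
Deviations from mean: 0.3333, 3.3333, 2.3333, 5.3333, -1.6667, -9.6667
Σ(y_t−ȳ)(y_{t+2}−ȳ) = (0.7778) + (17.7778) + (-3.8889) + (-51.5556) = -36.8889
Denominator Σ(y_t−ȳ)² = 141.3333
r_2 = -36.8889 / 141.3333 = -0.261

-0.261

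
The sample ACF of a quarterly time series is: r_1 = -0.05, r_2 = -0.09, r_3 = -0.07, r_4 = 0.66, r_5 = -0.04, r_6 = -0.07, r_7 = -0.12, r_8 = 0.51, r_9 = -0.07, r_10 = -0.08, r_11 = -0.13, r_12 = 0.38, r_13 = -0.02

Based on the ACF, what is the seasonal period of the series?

The largest autocorrelation is r_4 = 0.66, with weaker echoes at lags 8 (0.51) and 12 (0.38); the remaining lags stay at or below -0.02.
The dominant spike at lag 4 indicates a seasonal period of 4.

4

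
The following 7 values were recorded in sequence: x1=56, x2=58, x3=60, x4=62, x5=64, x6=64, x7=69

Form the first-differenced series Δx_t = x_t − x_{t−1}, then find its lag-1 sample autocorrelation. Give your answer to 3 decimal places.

-0.444

First differences Δx: 2, 2, 2, 2, 0, 5
Mean of differences = 2.1667
Numerator Σ(Δx_t−Δx̄)(Δx_{t+1}−Δx̄) = -5.6944
Denominator Σ(Δx_t−Δx̄)² = 12.8333
r_1(Δx) = -5.6944 / 12.8333 = -0.444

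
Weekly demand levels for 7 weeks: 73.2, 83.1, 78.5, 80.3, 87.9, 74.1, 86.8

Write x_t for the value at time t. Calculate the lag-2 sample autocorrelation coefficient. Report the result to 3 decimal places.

0.235

Mean x̄ = (73.2 + 83.1 + 78.5 + 80.3 + 87.9 + 74.1 + 86.8)/7 = 80.5571
Deviations from mean: -7.3571, 2.5429, -2.0571, -0.2571, 7.3429, -6.4571, 6.2429
Numerator Σ_{t=1}^{5}(x_t−x̄)(x_{t+2}−x̄) = 46.8763
Denominator Σ(x_t−x̄)² = 199.4771
r_2 = 46.8763 / 199.4771 = 0.235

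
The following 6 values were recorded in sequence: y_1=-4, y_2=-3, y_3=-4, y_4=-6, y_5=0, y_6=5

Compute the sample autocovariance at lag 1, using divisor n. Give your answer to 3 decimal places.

Mean ȳ = (-4 − 3 − 4 − 6 + 0 + 5)/6 = -2.0000
Deviations: -2.0000, -1.0000, -2.0000, -4.0000, 2.0000, 7.0000
Σ_{t=1}^{5}(y_t−ȳ)(y_{t+1}−ȳ) = 18.0000
γ_1 = 18.0000 / 6 = 3.000

3.000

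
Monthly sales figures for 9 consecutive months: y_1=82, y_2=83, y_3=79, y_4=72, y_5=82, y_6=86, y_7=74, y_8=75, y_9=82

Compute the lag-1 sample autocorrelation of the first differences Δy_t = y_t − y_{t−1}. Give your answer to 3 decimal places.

First differences Δy: 1, -4, -7, 10, 4, -12, 1, 7
Mean of differences = 0.0000
Numerator Σ(Δy_t−Δȳ)(Δy_{t+1}−Δȳ) = -59.0000
Denominator Σ(Δy_t−Δȳ)² = 376.0000
r_1(Δy) = -59.0000 / 376.0000 = -0.157

-0.157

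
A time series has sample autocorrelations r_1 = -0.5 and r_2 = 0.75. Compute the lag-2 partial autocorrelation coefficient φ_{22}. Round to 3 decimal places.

0.667

φ_{22} = (r_2 − r_1²) / (1 − r_1²)
r_1² = (-0.5)² = 0.25
Numerator = 0.75 − 0.2500 = 0.5000; denominator = 1 − 0.2500 = 0.7500
φ_{22} = 0.5000 / 0.7500 = 0.667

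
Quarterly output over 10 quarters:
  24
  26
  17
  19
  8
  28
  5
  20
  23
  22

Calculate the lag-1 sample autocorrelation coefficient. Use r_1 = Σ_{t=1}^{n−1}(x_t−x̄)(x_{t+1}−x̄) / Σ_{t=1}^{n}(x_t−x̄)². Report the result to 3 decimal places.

-0.400

Mean x̄ = (24 + 26 + 17 + 19 + 8 + 28 + 5 + 20 + 23 + 22)/10 = 19.2000
Numerator Σ_{t=1}^{9}(x_t−x̄)(x_{t+1}−x̄) = -200.8400
Denominator Σ(x_t−x̄)² = 501.6000
r_1 = -200.8400 / 501.6000 = -0.400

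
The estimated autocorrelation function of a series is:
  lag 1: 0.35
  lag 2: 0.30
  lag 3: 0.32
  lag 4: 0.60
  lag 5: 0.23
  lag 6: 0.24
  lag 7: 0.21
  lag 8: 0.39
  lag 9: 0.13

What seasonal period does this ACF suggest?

The largest autocorrelation is r_4 = 0.60, with a weaker echo at lag 8 (0.39); the remaining lags stay at or below 0.35. The elevated value at lag 1 (0.35), dropping to 0.30 at lag 2, reflects decaying short-term dependence rather than seasonality.
The dominant spike at lag 4 indicates a seasonal period of 4.

4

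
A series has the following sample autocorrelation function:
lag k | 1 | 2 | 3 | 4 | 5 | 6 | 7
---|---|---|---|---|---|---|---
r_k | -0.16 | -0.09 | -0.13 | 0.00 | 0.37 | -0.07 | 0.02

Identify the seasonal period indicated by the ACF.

5

The largest autocorrelation is r_5 = 0.37; the remaining lags stay at or below 0.02.
The dominant spike at lag 5 indicates a seasonal period of 5.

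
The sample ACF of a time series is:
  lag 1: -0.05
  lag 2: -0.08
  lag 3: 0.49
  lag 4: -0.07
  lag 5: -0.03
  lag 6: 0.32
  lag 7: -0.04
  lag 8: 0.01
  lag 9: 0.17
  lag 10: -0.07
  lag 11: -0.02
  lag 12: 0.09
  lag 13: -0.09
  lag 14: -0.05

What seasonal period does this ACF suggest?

The largest autocorrelation is r_3 = 0.49, with weaker echoes at lags 6 (0.32) and 9 (0.17); the remaining lags stay at or below 0.09.
The dominant spike at lag 3 indicates a seasonal period of 3.

3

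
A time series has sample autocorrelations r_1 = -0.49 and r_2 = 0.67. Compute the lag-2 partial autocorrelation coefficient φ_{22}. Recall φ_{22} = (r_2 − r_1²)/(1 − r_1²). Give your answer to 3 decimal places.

φ_{22} = (r_2 − r_1²) / (1 − r_1²)
r_1² = (-0.49)² = 0.2401
Numerator = 0.67 − 0.2401 = 0.4299; denominator = 1 − 0.2401 = 0.7599
φ_{22} = 0.4299 / 0.7599 = 0.566

0.566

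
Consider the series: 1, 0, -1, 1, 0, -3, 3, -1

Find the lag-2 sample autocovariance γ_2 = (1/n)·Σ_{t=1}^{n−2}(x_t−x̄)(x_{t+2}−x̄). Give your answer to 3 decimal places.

Mean x̄ = (1 + 0 − 1 + 1 + 0 − 3 + 3 − 1)/8 = 0.0000
Σ_{t=1}^{6}(x_t−x̄)(x_{t+2}−x̄) = -1.0000
γ_2 = -1.0000 / 8 = -0.125

-0.125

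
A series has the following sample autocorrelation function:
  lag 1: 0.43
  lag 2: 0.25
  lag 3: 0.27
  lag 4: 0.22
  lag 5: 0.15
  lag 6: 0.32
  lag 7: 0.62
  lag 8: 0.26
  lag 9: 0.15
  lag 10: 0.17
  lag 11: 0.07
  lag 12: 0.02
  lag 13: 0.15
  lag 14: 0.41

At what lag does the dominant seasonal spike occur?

7

The largest autocorrelation is r_7 = 0.62; the remaining lags stay at or below 0.43. The elevated value at lag 1 (0.43), dropping to 0.25 at lag 2, reflects decaying short-term dependence rather than seasonality.
The dominant spike at lag 7 indicates a seasonal period of 7.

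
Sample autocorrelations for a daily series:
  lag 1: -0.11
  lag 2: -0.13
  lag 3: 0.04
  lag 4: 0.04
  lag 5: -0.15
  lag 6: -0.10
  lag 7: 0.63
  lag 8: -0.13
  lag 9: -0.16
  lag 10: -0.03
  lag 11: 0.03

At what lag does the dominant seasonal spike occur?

7

The largest autocorrelation is r_7 = 0.63; the remaining lags stay at or below 0.04.
The dominant spike at lag 7 indicates a seasonal period of 7.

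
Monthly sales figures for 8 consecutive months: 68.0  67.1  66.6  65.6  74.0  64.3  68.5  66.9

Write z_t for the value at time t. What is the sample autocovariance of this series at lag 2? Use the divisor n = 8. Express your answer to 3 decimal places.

Mean z̄ = (68.0 + 67.1 + 66.6 + 65.6 + 74.0 + 64.3 + 68.5 + 66.9)/8 = 67.6250
Deviations: 0.3750, -0.5250, -1.0250, -2.0250, 6.3750, -3.3250, 0.8750, -0.7250
Σ_{t=1}^{6}(z_t−z̄)(z_{t+2}−z̄) = 8.8663
γ_2 = 8.8663 / 8 = 1.108

1.108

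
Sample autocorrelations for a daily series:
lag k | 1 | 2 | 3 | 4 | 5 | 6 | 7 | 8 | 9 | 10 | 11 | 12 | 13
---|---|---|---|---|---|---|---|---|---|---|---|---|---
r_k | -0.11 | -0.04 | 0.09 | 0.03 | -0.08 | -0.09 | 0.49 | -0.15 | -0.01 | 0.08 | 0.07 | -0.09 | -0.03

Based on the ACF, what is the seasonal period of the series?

7

The largest autocorrelation is r_7 = 0.49; the remaining lags stay at or below 0.09.
The dominant spike at lag 7 indicates a seasonal period of 7.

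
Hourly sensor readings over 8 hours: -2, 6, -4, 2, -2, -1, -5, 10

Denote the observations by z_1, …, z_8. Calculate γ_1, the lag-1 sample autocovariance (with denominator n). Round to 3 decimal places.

Mean z̄ = (-2 + 6 − 4 + 2 − 2 − 1 − 5 + 10)/8 = 0.5000
Σ_{t=1}^{7}(z_t−z̄)(z_{t+1}−z̄) = -89.2500
γ_1 = -89.2500 / 8 = -11.156

-11.156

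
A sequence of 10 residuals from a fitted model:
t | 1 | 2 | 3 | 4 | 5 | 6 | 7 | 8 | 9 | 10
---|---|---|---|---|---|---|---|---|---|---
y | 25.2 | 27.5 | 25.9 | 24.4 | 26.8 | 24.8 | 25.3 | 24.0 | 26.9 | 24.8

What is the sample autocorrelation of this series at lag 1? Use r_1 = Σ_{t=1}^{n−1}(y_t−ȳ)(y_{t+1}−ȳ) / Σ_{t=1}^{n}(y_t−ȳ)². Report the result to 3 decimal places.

Mean ȳ = (25.2 + 27.5 + 25.9 + 24.4 + 26.8 + 24.8 + 25.3 + 24.0 + 26.9 + 24.8)/10 = 25.5600
Numerator Σ_{t=1}^{9}(y_t−ȳ)(y_{t+1}−ȳ) = -5.3196
Denominator Σ(y_t−ȳ)² = 12.3440
r_1 = -5.3196 / 12.3440 = -0.431

-0.431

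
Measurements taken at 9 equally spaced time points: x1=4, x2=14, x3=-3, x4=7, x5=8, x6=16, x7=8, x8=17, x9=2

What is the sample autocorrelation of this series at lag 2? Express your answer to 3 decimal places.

Mean x̄ = (4 + 14 − 3 + 7 + 8 + 16 + 8 + 17 + 2)/9 = 8.1111
Σ(x_t−x̄)(x_{t+2}−x̄) = (45.6790) + (-6.5432) + (1.2346) + (-8.7654) + (0.0123) + (70.1235) + (0.6790) = 102.4198
Denominator Σ(x_t−x̄)² = 354.8889
r_2 = 102.4198 / 354.8889 = 0.289

0.289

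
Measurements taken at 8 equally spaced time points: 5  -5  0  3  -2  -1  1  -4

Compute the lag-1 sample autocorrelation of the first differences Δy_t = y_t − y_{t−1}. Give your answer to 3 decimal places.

-0.321

First differences Δy: -10, 5, 3, -5, 1, 2, -5
Mean of differences = -1.2857
Numerator Σ(Δy_t−Δȳ)(Δy_{t+1}−Δȳ) = -56.9388
Denominator Σ(Δy_t−Δȳ)² = 177.4286
r_1(Δy) = -56.9388 / 177.4286 = -0.321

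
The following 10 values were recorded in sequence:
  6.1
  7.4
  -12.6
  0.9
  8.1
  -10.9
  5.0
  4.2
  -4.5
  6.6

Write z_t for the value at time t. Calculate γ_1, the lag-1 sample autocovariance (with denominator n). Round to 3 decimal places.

-22.113

Mean z̄ = (6.1 + 7.4 − 12.6 + 0.9 + 8.1 − 10.9 + 5.0 + 4.2 − 4.5 + 6.6)/10 = 1.0300
Σ_{t=1}^{9}(z_t−z̄)(z_{t+1}−z̄) = -221.1289
γ_1 = -221.1289 / 10 = -22.113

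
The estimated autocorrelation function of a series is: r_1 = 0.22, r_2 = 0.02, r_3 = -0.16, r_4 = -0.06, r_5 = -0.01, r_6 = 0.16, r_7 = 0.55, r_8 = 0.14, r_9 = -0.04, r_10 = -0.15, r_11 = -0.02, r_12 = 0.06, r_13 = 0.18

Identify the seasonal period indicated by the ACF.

The largest autocorrelation is r_7 = 0.55; the remaining lags stay at or below 0.22. The elevated value at lag 1 (0.22), dropping to 0.02 at lag 2, reflects decaying short-term dependence rather than seasonality.
The dominant spike at lag 7 indicates a seasonal period of 7.

7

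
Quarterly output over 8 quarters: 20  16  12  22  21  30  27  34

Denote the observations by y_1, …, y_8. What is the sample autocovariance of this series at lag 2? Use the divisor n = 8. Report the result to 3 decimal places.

15.266

Mean ȳ = (20 + 16 + 12 + 22 + 21 + 30 + 27 + 34)/8 = 22.7500
Deviations: -2.7500, -6.7500, -10.7500, -0.7500, -1.7500, 7.2500, 4.2500, 11.2500
Σ_{t=1}^{6}(y_t−ȳ)(y_{t+2}−ȳ) = 122.1250
γ_2 = 122.1250 / 8 = 15.266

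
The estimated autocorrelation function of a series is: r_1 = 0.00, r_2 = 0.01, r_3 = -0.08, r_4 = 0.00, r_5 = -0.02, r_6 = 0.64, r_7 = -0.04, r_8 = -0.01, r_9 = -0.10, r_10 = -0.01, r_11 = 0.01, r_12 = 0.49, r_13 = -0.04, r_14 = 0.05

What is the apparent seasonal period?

The largest autocorrelation is r_6 = 0.64, with a weaker echo at lag 12 (0.49); the remaining lags stay at or below 0.05.
The dominant spike at lag 6 indicates a seasonal period of 6.

6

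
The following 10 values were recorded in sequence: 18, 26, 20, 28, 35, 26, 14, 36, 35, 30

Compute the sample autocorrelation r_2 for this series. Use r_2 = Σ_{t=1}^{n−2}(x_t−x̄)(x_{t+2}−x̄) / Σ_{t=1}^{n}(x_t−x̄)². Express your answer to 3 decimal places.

Mean x̄ = (18 + 26 + 20 + 28 + 35 + 26 + 14 + 36 + 35 + 30)/10 = 26.8000
Numerator Σ_{t=1}^{8}(x_t−x̄)(x_{t+2}−x̄) = -185.6800
Denominator Σ(x_t−x̄)² = 519.6000
r_2 = -185.6800 / 519.6000 = -0.357

-0.357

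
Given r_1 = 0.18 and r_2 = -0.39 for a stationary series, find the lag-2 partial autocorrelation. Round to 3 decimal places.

-0.437

φ_{22} = (r_2 − r_1²) / (1 − r_1²)
r_1² = (0.18)² = 0.0324
Numerator = -0.39 − 0.0324 = -0.4224; denominator = 1 − 0.0324 = 0.9676
φ_{22} = -0.4224 / 0.9676 = -0.437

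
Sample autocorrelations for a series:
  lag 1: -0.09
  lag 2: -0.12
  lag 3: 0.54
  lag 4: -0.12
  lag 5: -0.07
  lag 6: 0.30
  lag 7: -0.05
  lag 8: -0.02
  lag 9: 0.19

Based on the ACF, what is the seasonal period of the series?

The largest autocorrelation is r_3 = 0.54, with weaker echoes at lags 6 (0.30) and 9 (0.19); the remaining lags stay at or below -0.02.
The dominant spike at lag 3 indicates a seasonal period of 3.

3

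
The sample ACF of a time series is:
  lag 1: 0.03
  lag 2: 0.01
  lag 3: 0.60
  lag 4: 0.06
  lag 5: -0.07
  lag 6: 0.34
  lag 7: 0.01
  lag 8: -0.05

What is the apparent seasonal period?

3

The largest autocorrelation is r_3 = 0.60, with a weaker echo at lag 6 (0.34); the remaining lags stay at or below 0.06.
The dominant spike at lag 3 indicates a seasonal period of 3.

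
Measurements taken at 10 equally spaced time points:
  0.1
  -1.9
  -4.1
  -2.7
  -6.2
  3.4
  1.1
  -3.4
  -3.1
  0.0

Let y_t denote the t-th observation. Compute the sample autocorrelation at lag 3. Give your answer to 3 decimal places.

-0.149

Mean ȳ = (0.1 − 1.9 − 4.1 − 2.7 − 6.2 + 3.4 + 1.1 − 3.4 − 3.1 + 0.0)/10 = -1.6800
Numerator Σ_{t=1}^{7}(y_t−ȳ)(y_{t+3}−ȳ) = -10.7192
Denominator Σ(y_t−ȳ)² = 71.8760
r_3 = -10.7192 / 71.8760 = -0.149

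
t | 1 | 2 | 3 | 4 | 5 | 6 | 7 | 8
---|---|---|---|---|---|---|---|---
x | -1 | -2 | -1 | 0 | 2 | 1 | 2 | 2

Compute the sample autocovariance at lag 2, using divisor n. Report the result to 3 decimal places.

Mean x̄ = (-1 − 2 − 1 + 0 + 2 + 1 + 2 + 2)/8 = 0.3750
Σ_{t=1}^{6}(x_t−x̄)(x_{t+2}−x̄) = 3.9688
γ_2 = 3.9688 / 8 = 0.496

0.496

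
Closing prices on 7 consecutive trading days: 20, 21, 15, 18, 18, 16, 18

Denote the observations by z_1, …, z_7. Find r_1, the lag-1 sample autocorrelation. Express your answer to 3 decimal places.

-0.115

Mean z̄ = (20 + 21 + 15 + 18 + 18 + 16 + 18)/7 = 18.0000
Deviations from mean: 2.0000, 3.0000, -3.0000, 0.0000, 0.0000, -2.0000, 0.0000
Σ(z_t−z̄)(z_{t+1}−z̄) = (6.0000) + (-9.0000) + (0.0000) + (0.0000) + (0.0000) + (0.0000) = -3.0000
Denominator Σ(z_t−z̄)² = 26.0000
r_1 = -3.0000 / 26.0000 = -0.115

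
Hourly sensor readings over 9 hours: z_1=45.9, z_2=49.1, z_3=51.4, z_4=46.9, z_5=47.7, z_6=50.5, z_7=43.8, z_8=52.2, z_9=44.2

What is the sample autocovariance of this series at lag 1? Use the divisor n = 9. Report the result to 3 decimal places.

-5.183

Mean z̄ = (45.9 + 49.1 + 51.4 + 46.9 + 47.7 + 50.5 + 43.8 + 52.2 + 44.2)/9 = 47.9667
Σ_{t=1}^{8}(z_t−z̄)(z_{t+1}−z̄) = -46.6444
γ_1 = -46.6444 / 9 = -5.183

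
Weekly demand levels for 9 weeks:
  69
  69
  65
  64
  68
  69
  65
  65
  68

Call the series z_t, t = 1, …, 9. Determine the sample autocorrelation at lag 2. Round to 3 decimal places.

-0.759

Mean z̄ = (69 + 69 + 65 + 64 + 68 + 69 + 65 + 65 + 68)/9 = 66.8889
Σ(z_t−z̄)(z_{t+2}−z̄) = (-3.9877) + (-6.0988) + (-2.0988) + (-6.0988) + (-2.0988) + (-3.9877) + (-2.0988) = -26.4691
Denominator Σ(z_t−z̄)² = 34.8889
r_2 = -26.4691 / 34.8889 = -0.759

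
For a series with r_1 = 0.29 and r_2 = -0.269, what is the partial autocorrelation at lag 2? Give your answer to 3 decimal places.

φ_{22} = (r_2 − r_1²) / (1 − r_1²)
r_1² = (0.29)² = 0.0841
Numerator = -0.269 − 0.0841 = -0.3531; denominator = 1 − 0.0841 = 0.9159
φ_{22} = -0.3531 / 0.9159 = -0.386

-0.386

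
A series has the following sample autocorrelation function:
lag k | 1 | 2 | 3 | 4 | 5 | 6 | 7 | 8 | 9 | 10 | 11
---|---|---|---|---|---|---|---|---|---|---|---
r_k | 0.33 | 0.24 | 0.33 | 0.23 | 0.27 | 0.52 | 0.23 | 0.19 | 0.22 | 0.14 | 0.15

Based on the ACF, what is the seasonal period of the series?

The largest autocorrelation is r_6 = 0.52; the remaining lags stay at or below 0.33. The elevated value at lag 1 (0.33), dropping to 0.24 at lag 2, reflects decaying short-term dependence rather than seasonality.
The dominant spike at lag 6 indicates a seasonal period of 6.

6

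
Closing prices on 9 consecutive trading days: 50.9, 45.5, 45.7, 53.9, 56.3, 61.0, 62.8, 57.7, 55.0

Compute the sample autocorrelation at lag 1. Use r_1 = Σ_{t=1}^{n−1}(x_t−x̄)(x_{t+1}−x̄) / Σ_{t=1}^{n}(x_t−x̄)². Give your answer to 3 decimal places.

0.708

Mean x̄ = (50.9 + 45.5 + 45.7 + 53.9 + 56.3 + 61.0 + 62.8 + 57.7 + 55.0)/9 = 54.3111
Numerator Σ_{t=1}^{8}(x_t−x̄)(x_{t+1}−x̄) = 209.8388
Denominator Σ(x_t−x̄)² = 296.3089
r_1 = 209.8388 / 296.3089 = 0.708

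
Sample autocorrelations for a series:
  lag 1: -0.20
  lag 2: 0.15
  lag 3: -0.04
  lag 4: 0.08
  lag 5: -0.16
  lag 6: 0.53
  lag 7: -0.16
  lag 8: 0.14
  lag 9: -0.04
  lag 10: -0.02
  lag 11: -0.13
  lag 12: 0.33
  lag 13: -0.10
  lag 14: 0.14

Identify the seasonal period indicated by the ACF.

6

The largest autocorrelation is r_6 = 0.53, with a weaker echo at lag 12 (0.33); the remaining lags stay at or below 0.15.
The dominant spike at lag 6 indicates a seasonal period of 6.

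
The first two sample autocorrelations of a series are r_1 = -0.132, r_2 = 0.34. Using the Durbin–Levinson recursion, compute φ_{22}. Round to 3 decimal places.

0.328

φ_{22} = (r_2 − r_1²) / (1 − r_1²)
r_1² = (-0.132)² = 0.017424
Numerator = 0.34 − 0.0174 = 0.3226; denominator = 1 − 0.0174 = 0.9826
φ_{22} = 0.3226 / 0.9826 = 0.328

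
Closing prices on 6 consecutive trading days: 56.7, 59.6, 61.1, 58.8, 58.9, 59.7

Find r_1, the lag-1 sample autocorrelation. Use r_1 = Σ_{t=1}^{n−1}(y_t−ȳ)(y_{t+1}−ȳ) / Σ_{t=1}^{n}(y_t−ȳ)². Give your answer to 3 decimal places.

Mean ȳ = (56.7 + 59.6 + 61.1 + 58.8 + 58.9 + 59.7)/6 = 59.1333
Numerator Σ_{t=1}^{5}(y_t−ȳ)(y_{t+1}−ȳ) = -0.9278
Denominator Σ(y_t−ȳ)² = 10.4933
r_1 = -0.9278 / 10.4933 = -0.088

-0.088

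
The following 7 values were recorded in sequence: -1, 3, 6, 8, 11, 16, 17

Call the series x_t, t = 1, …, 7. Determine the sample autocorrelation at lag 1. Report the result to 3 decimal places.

Mean x̄ = (-1 + 3 + 6 + 8 + 11 + 16 + 17)/7 = 8.5714
Σ(x_t−x̄)(x_{t+1}−x̄) = (53.3265) + (14.3265) + (1.4694) + (-1.3878) + (18.0408) + (62.6122) = 148.3878
Denominator Σ(x_t−x̄)² = 261.7143
r_1 = 148.3878 / 261.7143 = 0.567

0.567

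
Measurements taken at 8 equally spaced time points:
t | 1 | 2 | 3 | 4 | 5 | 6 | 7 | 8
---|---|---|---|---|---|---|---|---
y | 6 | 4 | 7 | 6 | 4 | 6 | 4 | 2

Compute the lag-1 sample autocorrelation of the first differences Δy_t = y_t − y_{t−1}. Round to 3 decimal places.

First differences Δy: -2, 3, -1, -2, 2, -2, -2
Mean of differences = -0.5714
Numerator Σ(Δy_t−Δȳ)(Δy_{t+1}−Δȳ) = -11.3265
Denominator Σ(Δy_t−Δȳ)² = 27.7143
r_1(Δy) = -11.3265 / 27.7143 = -0.409

-0.409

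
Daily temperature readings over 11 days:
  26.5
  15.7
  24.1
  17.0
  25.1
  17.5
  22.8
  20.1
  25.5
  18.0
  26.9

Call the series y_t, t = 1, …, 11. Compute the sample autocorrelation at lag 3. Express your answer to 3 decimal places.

Mean ȳ = (26.5 + 15.7 + 24.1 + 17.0 + 25.1 + 17.5 + 22.8 + 20.1 + 25.5 + 18.0 + 26.9)/11 = 21.7455
Numerator Σ_{t=1}^{8}(y_t−ȳ)(y_{t+3}−ȳ) = -91.7335
Denominator Σ(y_t−ȳ)² = 175.0073
r_3 = -91.7335 / 175.0073 = -0.524

-0.524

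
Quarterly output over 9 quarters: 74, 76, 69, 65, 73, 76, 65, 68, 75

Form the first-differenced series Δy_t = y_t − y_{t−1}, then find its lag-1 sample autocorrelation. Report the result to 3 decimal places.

First differences Δy: 2, -7, -4, 8, 3, -11, 3, 7
Mean of differences = 0.1250
Numerator Σ(Δy_t−Δȳ)(Δy_{t+1}−Δȳ) = -38.0156
Denominator Σ(Δy_t−Δȳ)² = 320.8750
r_1(Δy) = -38.0156 / 320.8750 = -0.118

-0.118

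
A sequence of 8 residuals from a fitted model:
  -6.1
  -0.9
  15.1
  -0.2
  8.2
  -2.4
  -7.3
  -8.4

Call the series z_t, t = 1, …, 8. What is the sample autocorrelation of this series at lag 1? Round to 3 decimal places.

0.107

Mean z̄ = (-6.1 − 0.9 + 15.1 − 0.2 + 8.2 − 2.4 − 7.3 − 8.4)/8 = -0.2500
Deviations from mean: -5.8500, -0.6500, 15.3500, 0.0500, 8.4500, -2.1500, -7.0500, -8.1500
Numerator Σ_{t=1}^{7}(z_t−z̄)(z_{t+1}−z̄) = 49.4625
Denominator Σ(z_t−z̄)² = 462.4200
r_1 = 49.4625 / 462.4200 = 0.107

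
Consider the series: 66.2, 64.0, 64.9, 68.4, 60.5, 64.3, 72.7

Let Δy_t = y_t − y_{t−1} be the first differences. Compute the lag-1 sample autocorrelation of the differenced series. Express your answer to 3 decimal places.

First differences Δy: -2.2, 0.9, 3.5, -7.9, 3.8, 8.4
Mean of differences = 1.0833
Numerator Σ(Δy_t−Δȳ)(Δy_{t+1}−Δȳ) = -26.0786
Denominator Σ(Δy_t−Δȳ)² = 158.2683
r_1(Δy) = -26.0786 / 158.2683 = -0.165

-0.165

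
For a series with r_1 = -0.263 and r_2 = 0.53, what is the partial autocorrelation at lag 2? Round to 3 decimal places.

0.495

φ_{22} = (r_2 − r_1²) / (1 − r_1²)
r_1² = (-0.263)² = 0.069169
Numerator = 0.53 − 0.0692 = 0.4608; denominator = 1 − 0.0692 = 0.9308
φ_{22} = 0.4608 / 0.9308 = 0.495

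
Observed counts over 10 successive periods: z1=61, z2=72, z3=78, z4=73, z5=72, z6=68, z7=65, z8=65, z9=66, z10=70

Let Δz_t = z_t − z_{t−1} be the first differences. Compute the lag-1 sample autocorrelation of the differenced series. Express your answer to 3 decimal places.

0.306

First differences Δz: 11, 6, -5, -1, -4, -3, 0, 1, 4
Mean of differences = 1.0000
Numerator Σ(Δz_t−Δz̄)(Δz_{t+1}−Δz̄) = 66.0000
Denominator Σ(Δz_t−Δz̄)² = 216.0000
r_1(Δz) = 66.0000 / 216.0000 = 0.306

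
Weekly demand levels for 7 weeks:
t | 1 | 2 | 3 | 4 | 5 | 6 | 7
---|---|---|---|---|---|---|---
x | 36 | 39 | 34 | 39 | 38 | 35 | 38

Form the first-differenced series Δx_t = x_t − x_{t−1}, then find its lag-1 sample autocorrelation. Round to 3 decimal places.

First differences Δx: 3, -5, 5, -1, -3, 3
Mean of differences = 0.3333
Numerator Σ(Δx_t−Δx̄)(Δx_{t+1}−Δx̄) = -49.7778
Denominator Σ(Δx_t−Δx̄)² = 77.3333
r_1(Δx) = -49.7778 / 77.3333 = -0.644

-0.644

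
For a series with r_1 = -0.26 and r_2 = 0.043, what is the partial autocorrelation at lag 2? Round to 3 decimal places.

φ_{22} = (r_2 − r_1²) / (1 − r_1²)
r_1² = (-0.26)² = 0.0676
Numerator = 0.043 − 0.0676 = -0.0246; denominator = 1 − 0.0676 = 0.9324
φ_{22} = -0.0246 / 0.9324 = -0.026

-0.026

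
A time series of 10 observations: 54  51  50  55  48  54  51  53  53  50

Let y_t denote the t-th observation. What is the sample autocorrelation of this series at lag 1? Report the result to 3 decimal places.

Mean ȳ = (54 + 51 + 50 + 55 + 48 + 54 + 51 + 53 + 53 + 50)/10 = 51.9000
Numerator Σ_{t=1}^{9}(y_t−ȳ)(y_{t+1}−ȳ) = -30.1100
Denominator Σ(y_t−ȳ)² = 44.9000
r_1 = -30.1100 / 44.9000 = -0.671

-0.671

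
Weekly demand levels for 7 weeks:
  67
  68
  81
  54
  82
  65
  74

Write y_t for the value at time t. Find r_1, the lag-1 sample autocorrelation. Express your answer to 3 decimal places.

-0.807

Mean ȳ = (67 + 68 + 81 + 54 + 82 + 65 + 74)/7 = 70.1429
Deviations from mean: -3.1429, -2.1429, 10.8571, -16.1429, 11.8571, -5.1429, 3.8571
Σ(y_t−ȳ)(y_{t+1}−ȳ) = (6.7347) + (-23.2653) + (-175.2653) + (-191.4082) + (-60.9796) + (-19.8367) = -464.0204
Denominator Σ(y_t−ȳ)² = 574.8571
r_1 = -464.0204 / 574.8571 = -0.807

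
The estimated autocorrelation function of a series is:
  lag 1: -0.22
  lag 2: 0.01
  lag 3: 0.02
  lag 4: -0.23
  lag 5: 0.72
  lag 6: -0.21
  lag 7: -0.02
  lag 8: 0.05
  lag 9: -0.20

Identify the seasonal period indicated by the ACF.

5

The largest autocorrelation is r_5 = 0.72; the remaining lags stay at or below 0.05.
The dominant spike at lag 5 indicates a seasonal period of 5.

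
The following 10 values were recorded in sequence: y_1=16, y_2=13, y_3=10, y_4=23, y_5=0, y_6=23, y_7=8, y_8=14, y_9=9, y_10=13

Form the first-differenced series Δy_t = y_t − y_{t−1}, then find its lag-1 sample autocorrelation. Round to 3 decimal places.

-0.870

First differences Δy: -3, -3, 13, -23, 23, -15, 6, -5, 4
Mean of differences = -0.3333
Numerator Σ(Δy_t−Δȳ)(Δy_{t+1}−Δȳ) = -1344.4444
Denominator Σ(Δy_t−Δȳ)² = 1546.0000
r_1(Δy) = -1344.4444 / 1546.0000 = -0.870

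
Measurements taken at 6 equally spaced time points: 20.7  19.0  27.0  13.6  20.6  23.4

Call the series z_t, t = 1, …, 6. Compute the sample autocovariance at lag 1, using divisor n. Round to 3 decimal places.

-9.159

Mean z̄ = (20.7 + 19.0 + 27.0 + 13.6 + 20.6 + 23.4)/6 = 20.7167
Deviations: -0.0167, -1.7167, 6.2833, -7.1167, -0.1167, 2.6833
Σ_{t=1}^{5}(z_t−z̄)(z_{t+1}−z̄) = -54.9569
γ_1 = -54.9569 / 6 = -9.159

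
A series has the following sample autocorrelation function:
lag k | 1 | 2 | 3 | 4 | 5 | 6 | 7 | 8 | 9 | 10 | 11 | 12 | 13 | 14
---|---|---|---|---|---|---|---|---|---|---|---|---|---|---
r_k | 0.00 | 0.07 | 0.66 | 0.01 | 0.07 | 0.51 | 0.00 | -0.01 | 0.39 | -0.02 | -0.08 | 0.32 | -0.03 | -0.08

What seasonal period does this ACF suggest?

3

The largest autocorrelation is r_3 = 0.66, with weaker echoes at lags 6 (0.51), 9 (0.39) and 12 (0.32); the remaining lags stay at or below 0.07.
The dominant spike at lag 3 indicates a seasonal period of 3.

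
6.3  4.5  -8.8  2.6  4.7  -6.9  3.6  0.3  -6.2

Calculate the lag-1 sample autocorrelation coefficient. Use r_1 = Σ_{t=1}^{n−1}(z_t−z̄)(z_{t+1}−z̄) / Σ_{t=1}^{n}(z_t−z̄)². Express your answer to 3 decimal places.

-0.301

Mean z̄ = (6.3 + 4.5 − 8.8 + 2.6 + 4.7 − 6.9 + 3.6 + 0.3 − 6.2)/9 = 0.0111
Numerator Σ_{t=1}^{8}(z_t−z̄)(z_{t+1}−z̄) = -79.9601
Denominator Σ(z_t−z̄)² = 265.3289
r_1 = -79.9601 / 265.3289 = -0.301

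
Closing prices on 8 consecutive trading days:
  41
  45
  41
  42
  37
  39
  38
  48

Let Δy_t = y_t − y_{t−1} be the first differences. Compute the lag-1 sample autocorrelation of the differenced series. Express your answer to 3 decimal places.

-0.263

First differences Δy: 4, -4, 1, -5, 2, -1, 10
Mean of differences = 1.0000
Numerator Σ(Δy_t−Δȳ)(Δy_{t+1}−Δȳ) = -41.0000
Denominator Σ(Δy_t−Δȳ)² = 156.0000
r_1(Δy) = -41.0000 / 156.0000 = -0.263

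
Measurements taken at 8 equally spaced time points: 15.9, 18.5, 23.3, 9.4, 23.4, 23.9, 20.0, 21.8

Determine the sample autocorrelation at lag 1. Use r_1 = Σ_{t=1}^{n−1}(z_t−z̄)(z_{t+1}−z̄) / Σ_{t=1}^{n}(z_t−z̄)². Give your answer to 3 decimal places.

-0.337

Mean z̄ = (15.9 + 18.5 + 23.3 + 9.4 + 23.4 + 23.9 + 20.0 + 21.8)/8 = 19.5250
Deviations from mean: -3.6250, -1.0250, 3.7750, -10.1250, 3.8750, 4.3750, 0.4750, 2.2750
Numerator Σ_{t=1}^{7}(z_t−z̄)(z_{t+1}−z̄) = -57.4981
Denominator Σ(z_t−z̄)² = 170.5150
r_1 = -57.4981 / 170.5150 = -0.337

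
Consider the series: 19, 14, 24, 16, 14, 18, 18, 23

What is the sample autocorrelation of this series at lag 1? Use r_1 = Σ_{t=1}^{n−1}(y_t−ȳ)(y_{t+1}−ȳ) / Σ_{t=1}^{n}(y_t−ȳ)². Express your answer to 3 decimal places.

-0.319

Mean ȳ = (19 + 14 + 24 + 16 + 14 + 18 + 18 + 23)/8 = 18.2500
Σ(y_t−ȳ)(y_{t+1}−ȳ) = (-3.1875) + (-24.4375) + (-12.9375) + (9.5625) + (1.0625) + (0.0625) + (-1.1875) = -31.0625
Denominator Σ(y_t−ȳ)² = 97.5000
r_1 = -31.0625 / 97.5000 = -0.319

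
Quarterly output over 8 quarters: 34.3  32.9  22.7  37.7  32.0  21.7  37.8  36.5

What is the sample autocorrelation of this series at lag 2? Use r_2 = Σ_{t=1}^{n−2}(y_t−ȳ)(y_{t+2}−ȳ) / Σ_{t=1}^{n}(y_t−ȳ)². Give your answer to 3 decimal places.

Mean ȳ = (34.3 + 32.9 + 22.7 + 37.7 + 32.0 + 21.7 + 37.8 + 36.5)/8 = 31.9500
Numerator Σ_{t=1}^{6}(y_t−ȳ)(y_{t+2}−ȳ) = -122.0200
Denominator Σ(y_t−ȳ)² = 285.0400
r_2 = -122.0200 / 285.0400 = -0.428

-0.428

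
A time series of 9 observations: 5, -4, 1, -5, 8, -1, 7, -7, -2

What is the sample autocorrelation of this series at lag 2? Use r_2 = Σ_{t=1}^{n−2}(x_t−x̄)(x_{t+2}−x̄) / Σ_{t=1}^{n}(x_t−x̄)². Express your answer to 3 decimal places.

0.363

Mean x̄ = (5 − 4 + 1 − 5 + 8 − 1 + 7 − 7 − 2)/9 = 0.2222
Numerator Σ_{t=1}^{7}(x_t−x̄)(x_{t+2}−x̄) = 84.6790
Denominator Σ(x_t−x̄)² = 233.5556
r_2 = 84.6790 / 233.5556 = 0.363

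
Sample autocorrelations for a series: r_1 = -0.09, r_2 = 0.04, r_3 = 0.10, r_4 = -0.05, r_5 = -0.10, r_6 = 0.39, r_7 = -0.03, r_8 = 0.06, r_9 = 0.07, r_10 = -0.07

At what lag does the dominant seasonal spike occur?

The largest autocorrelation is r_6 = 0.39; the remaining lags stay at or below 0.10.
The dominant spike at lag 6 indicates a seasonal period of 6.

6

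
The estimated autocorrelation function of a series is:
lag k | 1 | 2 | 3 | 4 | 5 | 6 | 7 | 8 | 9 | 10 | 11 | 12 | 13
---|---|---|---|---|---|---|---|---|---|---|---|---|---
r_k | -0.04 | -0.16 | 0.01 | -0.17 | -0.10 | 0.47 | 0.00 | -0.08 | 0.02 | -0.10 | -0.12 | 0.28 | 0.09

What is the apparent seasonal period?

6

The largest autocorrelation is r_6 = 0.47, with a weaker echo at lag 12 (0.28); the remaining lags stay at or below 0.09.
The dominant spike at lag 6 indicates a seasonal period of 6.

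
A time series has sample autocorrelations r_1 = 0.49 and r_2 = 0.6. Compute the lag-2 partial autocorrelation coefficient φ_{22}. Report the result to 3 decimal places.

0.474

φ_{22} = (r_2 − r_1²) / (1 − r_1²)
r_1² = (0.49)² = 0.2401
Numerator = 0.6 − 0.2401 = 0.3599; denominator = 1 − 0.2401 = 0.7599
φ_{22} = 0.3599 / 0.7599 = 0.474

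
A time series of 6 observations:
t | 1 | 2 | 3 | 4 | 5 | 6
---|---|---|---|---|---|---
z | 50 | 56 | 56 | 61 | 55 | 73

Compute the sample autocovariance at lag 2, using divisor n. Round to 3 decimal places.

Mean z̄ = (50 + 56 + 56 + 61 + 55 + 73)/6 = 58.5000
Deviations: -8.5000, -2.5000, -2.5000, 2.5000, -3.5000, 14.5000
Σ_{t=1}^{4}(z_t−z̄)(z_{t+2}−z̄) = 60.0000
γ_2 = 60.0000 / 6 = 10.000

10.000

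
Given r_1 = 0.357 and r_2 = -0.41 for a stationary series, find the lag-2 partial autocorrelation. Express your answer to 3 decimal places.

φ_{22} = (r_2 − r_1²) / (1 − r_1²)
r_1² = (0.357)² = 0.127449
Numerator = -0.41 − 0.1274 = -0.5374; denominator = 1 − 0.1274 = 0.8726
φ_{22} = -0.5374 / 0.8726 = -0.616

-0.616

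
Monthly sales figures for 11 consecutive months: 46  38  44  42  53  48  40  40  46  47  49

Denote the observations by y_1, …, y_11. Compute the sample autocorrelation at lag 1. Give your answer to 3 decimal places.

0.082

Mean ȳ = (46 + 38 + 44 + 42 + 53 + 48 + 40 + 40 + 46 + 47 + 49)/11 = 44.8182
Numerator Σ_{t=1}^{10}(y_t−ȳ)(y_{t+1}−ȳ) = 16.6942
Denominator Σ(y_t−ȳ)² = 203.6364
r_1 = 16.6942 / 203.6364 = 0.082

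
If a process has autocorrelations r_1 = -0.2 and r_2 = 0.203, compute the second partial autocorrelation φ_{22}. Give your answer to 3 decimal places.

φ_{22} = (r_2 − r_1²) / (1 − r_1²)
r_1² = (-0.2)² = 0.04
Numerator = 0.203 − 0.0400 = 0.1630; denominator = 1 − 0.0400 = 0.9600
φ_{22} = 0.1630 / 0.9600 = 0.170

0.170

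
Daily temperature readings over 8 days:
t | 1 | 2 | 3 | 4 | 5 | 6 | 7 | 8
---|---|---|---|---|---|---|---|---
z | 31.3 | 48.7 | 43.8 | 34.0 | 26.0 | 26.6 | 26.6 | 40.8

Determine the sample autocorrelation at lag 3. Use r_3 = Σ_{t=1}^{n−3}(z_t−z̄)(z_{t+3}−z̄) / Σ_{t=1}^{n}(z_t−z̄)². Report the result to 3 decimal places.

-0.449

Mean z̄ = (31.3 + 48.7 + 43.8 + 34.0 + 26.0 + 26.6 + 26.6 + 40.8)/8 = 34.7250
Deviations from mean: -3.4250, 13.9750, 9.0750, -0.7250, -8.7250, -8.1250, -8.1250, 6.0750
Numerator Σ_{t=1}^{5}(z_t−z̄)(z_{t+3}−z̄) = -240.2969
Denominator Σ(z_t−z̄)² = 534.9750
r_3 = -240.2969 / 534.9750 = -0.449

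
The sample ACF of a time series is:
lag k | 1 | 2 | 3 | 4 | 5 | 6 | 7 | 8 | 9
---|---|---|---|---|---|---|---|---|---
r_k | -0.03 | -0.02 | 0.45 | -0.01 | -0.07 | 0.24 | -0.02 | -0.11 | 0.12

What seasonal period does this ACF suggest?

3

The largest autocorrelation is r_3 = 0.45, with a weaker echo at lag 6 (0.24); the remaining lags stay at or below 0.12.
The dominant spike at lag 3 indicates a seasonal period of 3.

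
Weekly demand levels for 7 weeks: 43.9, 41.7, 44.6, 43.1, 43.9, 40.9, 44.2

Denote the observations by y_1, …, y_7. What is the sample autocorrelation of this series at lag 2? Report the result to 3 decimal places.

Mean ȳ = (43.9 + 41.7 + 44.6 + 43.1 + 43.9 + 40.9 + 44.2)/7 = 43.1857
Deviations from mean: 0.7143, -1.4857, 1.4143, -0.0857, 0.7143, -2.2857, 1.0143
Σ(y_t−ȳ)(y_{t+2}−ȳ) = (1.0102) + (0.1273) + (1.0102) + (0.1959) + (0.7245) = 3.0682
Denominator Σ(y_t−ȳ)² = 11.4886
r_2 = 3.0682 / 11.4886 = 0.267

0.267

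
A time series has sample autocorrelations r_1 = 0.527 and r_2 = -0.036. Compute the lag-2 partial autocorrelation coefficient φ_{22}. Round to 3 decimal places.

φ_{22} = (r_2 − r_1²) / (1 − r_1²)
r_1² = (0.527)² = 0.277729
Numerator = -0.036 − 0.2777 = -0.3137; denominator = 1 − 0.2777 = 0.7223
φ_{22} = -0.3137 / 0.7223 = -0.434

-0.434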